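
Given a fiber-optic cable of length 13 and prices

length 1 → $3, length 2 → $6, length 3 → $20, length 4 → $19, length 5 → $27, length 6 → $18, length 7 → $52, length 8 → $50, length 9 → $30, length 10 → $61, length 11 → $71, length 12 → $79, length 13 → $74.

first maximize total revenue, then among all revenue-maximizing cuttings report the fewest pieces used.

3

Let r[k] be the best obtainable value from length k. For each k, try every first piece i and keep the best of price[i] + r[k−i].
r[1] = 3
r[2] = max(3+3, 6+0) = 6
r[3] = max(3+6, 6+3, 20+0) = 20
r[4] = max(3+20, 6+6, 20+3, 19+0) = 23
r[5] = max(3+23, 6+20, 20+6, 19+3, 27+0) = 27
r[6] = max(3+27, 6+23, 20+20, 19+6, 27+3, 18+0) = 40
r[7] = max(3+40, 6+27, 20+23, …, 18+3, 52+0) = 52
r[8] = max(3+52, 6+40, 20+27, …, 52+3, 50+0) = 55
r[9] = max(3+55, 6+52, 20+40, …, 50+3, 30+0) = 60
r[10] = max(3+60, 6+55, 20+52, …, 30+3, 61+0) = 72
r[11] = max(3+72, 6+60, 20+55, …, 61+3, 71+0) = 75
r[12] = max(3+75, 6+72, 20+60, …, 71+3, 79+0) = 80
r[13] = max(3+80, 6+75, 20+72, …, 79+3, 74+0) = 92
Maximum revenue is $92.
Now minimize piece count subject to staying optimal: for each k, pieces[k] = 1 + min over i with p[i]+r[k−i]=r[k] of pieces[k−i].
pieces[10] = 2
pieces[11] = 3
pieces[12] = 4
pieces[13] = 3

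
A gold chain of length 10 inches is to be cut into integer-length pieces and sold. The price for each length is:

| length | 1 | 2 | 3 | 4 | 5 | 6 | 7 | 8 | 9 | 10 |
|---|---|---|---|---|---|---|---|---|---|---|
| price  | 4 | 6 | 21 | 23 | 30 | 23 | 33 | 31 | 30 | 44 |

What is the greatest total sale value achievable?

Let best[k] be the best obtainable value from length k. For each k, try every first piece i and keep the best of price[i] + best[k−i].
best[1] = 4
best[2] = max(4+4, 6+0) = 8
best[3] = max(4+8, 6+4, 21+0) = 21
best[4] = max(4+21, 6+8, 21+4, 23+0) = 25
best[5] = max(4+25, 6+21, 21+8, 23+4, 30+0) = 30
best[6] = max(4+30, 6+25, 21+21, 23+8, 30+4, 23+0) = 42
best[7] = max(4+42, 6+30, 21+25, …, 23+4, 33+0) = 46
best[8] = max(4+46, 6+42, 21+30, …, 33+4, 31+0) = 51
best[9] = max(4+51, 6+46, 21+42, …, 31+4, 30+0) = 63
best[10] = max(4+63, 6+51, 21+46, …, 30+4, 44+0) = 67
One optimal cutting: 3 + 3 + 3 + 1 → $21 + $21 + $21 + $4 = $67.

67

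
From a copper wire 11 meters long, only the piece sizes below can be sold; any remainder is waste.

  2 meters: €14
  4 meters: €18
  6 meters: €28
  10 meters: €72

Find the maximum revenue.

Consider every possible first cut. f[k] is the best of p[i]+f[k−i] over all sellable i≤k.
f[1] = 0
f[2] = 14
f[3] = 14
f[4] = 28  (first piece 2, then f[2]=14)
f[5] = 28
f[6] = 42  (first piece 2, then f[4]=28)
f[7] = 42
f[8] = 56  (first piece 2, then f[6]=42)
f[9] = 56
f[10] = 72
f[11] = 72
One optimal cutting: pieces 10 with 1 meter of scrap → €72.

72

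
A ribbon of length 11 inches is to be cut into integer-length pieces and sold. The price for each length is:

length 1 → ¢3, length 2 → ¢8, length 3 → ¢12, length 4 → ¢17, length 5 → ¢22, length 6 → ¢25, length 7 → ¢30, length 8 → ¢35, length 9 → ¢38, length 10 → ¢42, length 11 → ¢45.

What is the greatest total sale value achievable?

47

Consider every possible first cut. v[k] is the best of p[i]+v[k−i] over all sellable i≤k.
v[1] = 3
v[2] = max(3+3, 8+0) = 8
v[3] = max(3+8, 8+3, 12+0) = 12
v[4] = max(3+12, 8+8, 12+3, 17+0) = 17
v[5] = max(3+17, 8+12, 12+8, 17+3, 22+0) = 22
v[6] = max(3+22, 8+17, 12+12, 17+8, 22+3, 25+0) = 25
v[7] = max(3+25, 8+22, 12+17, …, 25+3, 30+0) = 30
v[8] = max(3+30, 8+25, 12+22, …, 30+3, 35+0) = 35
v[9] = max(3+35, 8+30, 12+25, …, 35+3, 38+0) = 39
v[10] = max(3+39, 8+35, 12+30, …, 38+3, 42+0) = 44
v[11] = max(3+44, 8+39, 12+35, …, 42+3, 45+0) = 47
One optimal cutting: 5 + 5 + 1 → ¢22 + ¢22 + ¢3 = ¢47.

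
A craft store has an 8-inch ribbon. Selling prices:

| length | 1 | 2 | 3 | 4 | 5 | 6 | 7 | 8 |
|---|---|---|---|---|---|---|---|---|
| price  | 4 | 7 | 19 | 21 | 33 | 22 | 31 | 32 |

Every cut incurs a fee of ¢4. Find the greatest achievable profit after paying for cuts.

Consider every possible first cut. r[k] is the best of p[i]+r[k−i] over all sellable i≤k, charging 4 whenever i<k.
r[1] = 4
r[2] = 7
r[3] = 19
r[4] = 21
r[5] = 33
r[6] = 34  (first piece 3, then r[3]=19)
r[7] = 36  (first piece 2, then r[5]=33)
r[8] = 48  (first piece 3, then r[5]=33)
One optimal plan: pieces 5 + 3 (1 cut) → ¢52 − ¢4 = ¢48.

48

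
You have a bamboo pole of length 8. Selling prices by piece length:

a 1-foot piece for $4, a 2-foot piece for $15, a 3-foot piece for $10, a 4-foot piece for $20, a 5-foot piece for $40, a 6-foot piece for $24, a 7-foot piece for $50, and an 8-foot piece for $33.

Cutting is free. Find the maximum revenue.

60

Consider every possible first cut. best[k] is the best of p[i]+best[k−i] over all sellable i≤k.
best[1] = 4
best[2] = 15
best[3] = 19  (first piece 1, then best[2]=15)
best[4] = 30  (first piece 2, then best[2]=15)
best[5] = 40
best[6] = 45  (first piece 2, then best[4]=30)
best[7] = 55  (first piece 2, then best[5]=40)
best[8] = 60  (first piece 2, then best[6]=45)
One optimal cutting: 2 + 2 + 2 + 2 → $15 + $15 + $15 + $15 = $60.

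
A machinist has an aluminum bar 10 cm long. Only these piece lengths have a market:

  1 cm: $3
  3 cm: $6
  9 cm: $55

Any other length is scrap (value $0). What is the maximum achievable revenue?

Build r[k] bottom-up: r[k] = max over allowed piece i of (p[i] + r[k−i]).
r[1] = 3
r[2] = 6  (first piece 1, then r[1]=3)
r[3] = 9  (first piece 1, then r[2]=6)
r[4] = 12  (first piece 1, then r[3]=9)
r[5] = 15  (first piece 1, then r[4]=12)
r[6] = 18  (first piece 1, then r[5]=15)
r[7] = 21  (first piece 1, then r[6]=18)
r[8] = 24  (first piece 1, then r[7]=21)
r[9] = 55
r[10] = 58  (first piece 1, then r[9]=55)
One optimal cutting: 9 + 1 → $58.

58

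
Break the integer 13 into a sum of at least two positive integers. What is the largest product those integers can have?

108

Let f[k] be the best product for length k (with at least one cut). For each first piece i, the rest contributes max(k−i, f[k−i]).
f[2] = 1×max(1,0) = 1×1 = 1
f[3] = max(1×2, 2×1) = 2
f[4] = max(1×3, 2×2, 3×1) = 4
f[5] = max(1×4, 2×3, 3×2, 4×1) = 6
f[6] = max(1×6, 2×4, 3×3, 4×2, 5×1) = 9
f[7] = max(1×9, 2×6, 3×4, 4×3, 5×2, 6×1) = 12
f[8] = max(1×12, 2×9, 3×6, …, 6×2, 7×1) = 18
f[9] = max(1×18, 2×12, 3×9, …, 7×2, 8×1) = 27
f[10] = max(1×27, 2×18, 3×12, …, 8×2, 9×1) = 36
f[11] = max(1×36, 2×27, 3×18, …, 9×2, 10×1) = 54
f[12] = max(1×54, 2×36, 3×27, …, 10×2, 11×1) = 81
f[13] = max(1×81, 2×54, 3×36, …, 11×2, 12×1) = 108
One optimal split: 3 + 3 + 3 + 2 + 2; product 3×3×3×2×2 = 108.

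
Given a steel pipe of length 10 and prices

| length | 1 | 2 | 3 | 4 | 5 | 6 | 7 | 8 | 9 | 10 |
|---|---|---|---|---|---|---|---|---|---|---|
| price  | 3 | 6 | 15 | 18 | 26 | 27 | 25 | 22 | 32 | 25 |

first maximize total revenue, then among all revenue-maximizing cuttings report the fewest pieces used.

Build r[k] bottom-up: r[k] = max over allowed piece i of (p[i] + r[k−i]).
r[1] = 3
r[2] = max(3+3, 6+0) = 6
r[3] = max(3+6, 6+3, 15+0) = 15
r[4] = max(3+15, 6+6, 15+3, 18+0) = 18
r[5] = max(3+18, 6+15, 15+6, 18+3, 26+0) = 26
r[6] = max(3+26, 6+18, 15+15, 18+6, 26+3, 27+0) = 30
r[7] = max(3+30, 6+26, 15+18, …, 27+3, 25+0) = 33
r[8] = max(3+33, 6+30, 15+26, …, 25+3, 22+0) = 41
r[9] = max(3+41, 6+33, 15+30, …, 22+3, 32+0) = 45
r[10] = max(3+45, 6+41, 15+33, …, 32+3, 25+0) = 52
Maximum revenue is $52.
Now minimize piece count subject to staying optimal: for each k, pieces[k] = 1 + min over i with p[i]+r[k−i]=r[k] of pieces[k−i].
pieces[7] = 2
pieces[8] = 2
pieces[9] = 3
pieces[10] = 2

2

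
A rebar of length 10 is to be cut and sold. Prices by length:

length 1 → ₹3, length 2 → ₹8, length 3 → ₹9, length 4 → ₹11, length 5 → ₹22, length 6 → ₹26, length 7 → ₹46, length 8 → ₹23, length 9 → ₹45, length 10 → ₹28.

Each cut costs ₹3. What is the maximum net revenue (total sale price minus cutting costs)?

52

Let r[k] be the best obtainable value from length k. For each k, try every first piece i and keep the best of price[i] + r[k−i] minus the 3 cut fee when i<k.
r[1] = 3
r[2] = 8
r[3] = 9
r[4] = 13  (first piece 2, then r[2]=8)
r[5] = 22
r[6] = 26
r[7] = 46
r[8] = 46  (first piece 1, then r[7]=46)
r[9] = 51  (first piece 2, then r[7]=46)
r[10] = 52  (first piece 3, then r[7]=46)
One optimal plan: pieces 7 + 3 (1 cut) → ₹55 − ₹3 = ₹52.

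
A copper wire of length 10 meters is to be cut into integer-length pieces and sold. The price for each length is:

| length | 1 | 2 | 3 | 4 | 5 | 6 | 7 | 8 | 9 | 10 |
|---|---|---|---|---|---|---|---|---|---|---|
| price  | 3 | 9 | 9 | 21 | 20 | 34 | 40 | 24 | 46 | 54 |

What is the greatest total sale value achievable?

55

Build v[k] bottom-up: v[k] = max over allowed piece i of (p[i] + v[k−i]).
v[1] = 3
v[2] = max(3+3, 9+0) = 9
v[3] = max(3+9, 9+3, 9+0) = 12
v[4] = max(3+12, 9+9, 9+3, 21+0) = 21
v[5] = max(3+21, 9+12, 9+9, 21+3, 20+0) = 24
v[6] = max(3+24, 9+21, 9+12, 21+9, 20+3, 34+0) = 34
v[7] = max(3+34, 9+24, 9+21, …, 34+3, 40+0) = 40
v[8] = max(3+40, 9+34, 9+24, …, 40+3, 24+0) = 43
v[9] = max(3+43, 9+40, 9+34, …, 24+3, 46+0) = 49
v[10] = max(3+49, 9+43, 9+40, …, 46+3, 54+0) = 55
One optimal cutting: 6 + 4 → €34 + €21 = €55.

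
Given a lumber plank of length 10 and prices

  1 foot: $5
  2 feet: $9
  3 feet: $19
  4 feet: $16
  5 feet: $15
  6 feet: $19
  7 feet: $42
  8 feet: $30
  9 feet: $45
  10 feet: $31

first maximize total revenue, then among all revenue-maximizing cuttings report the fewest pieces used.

4

Let r[k] be the best obtainable value from length k. For each k, try every first piece i and keep the best of price[i] + r[k−i].
r[1] = 5
r[2] = 10  (first piece 1, then r[1]=5)
r[3] = 19
r[4] = 24  (first piece 1, then r[3]=19)
r[5] = 29  (first piece 1, then r[4]=24)
r[6] = 38  (first piece 3, then r[3]=19)
r[7] = 43  (first piece 1, then r[6]=38)
r[8] = 48  (first piece 1, then r[7]=43)
r[9] = 57  (first piece 3, then r[6]=38)
r[10] = 62  (first piece 1, then r[9]=57)
Maximum revenue is $62.
Now minimize piece count subject to staying optimal: for each k, pieces[k] = 1 + min over i with p[i]+r[k−i]=r[k] of pieces[k−i].
pieces[7] = 3
pieces[8] = 4
pieces[9] = 3
pieces[10] = 4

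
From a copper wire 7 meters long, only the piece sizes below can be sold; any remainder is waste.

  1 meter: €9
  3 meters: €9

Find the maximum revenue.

Consider every possible first cut. best[k] is the best of p[i]+best[k−i] over all sellable i≤k.
best[1] = 9
best[2] = 18  (first piece 1, then best[1]=9)
best[3] = 27  (first piece 1, then best[2]=18)
best[4] = 36  (first piece 1, then best[3]=27)
best[5] = 45  (first piece 1, then best[4]=36)
best[6] = 54  (first piece 1, then best[5]=45)
best[7] = 63  (first piece 1, then best[6]=54)
One optimal cutting: 1 + 1 + 1 + 1 + 1 + 1 + 1 → €63.

63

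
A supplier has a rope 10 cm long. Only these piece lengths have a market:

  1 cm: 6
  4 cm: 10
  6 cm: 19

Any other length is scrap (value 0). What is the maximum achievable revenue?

Consider every possible first cut. f[k] is the best of p[i]+f[k−i] over all sellable i≤k.
f[1] = 6
f[2] = 12  (first piece 1, then f[1]=6)
f[3] = 18  (first piece 1, then f[2]=12)
f[4] = max(6+18, 10+0) = 24
f[5] = max(6+24, 10+6) = 30
f[6] = max(6+30, 10+12, 19+0) = 36
f[7] = max(6+36, 10+18, 19+6) = 42
f[8] = max(6+42, 10+24, 19+12) = 48
f[9] = max(6+48, 10+30, 19+18) = 54
f[10] = max(6+54, 10+36, 19+24) = 60
One optimal cutting: 1 + 1 + 1 + 1 + 1 + 1 + 1 + 1 + 1 + 1 → 60.

60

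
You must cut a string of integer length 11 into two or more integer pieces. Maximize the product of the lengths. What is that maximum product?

54

Define g[k] = max over 1≤i<k of i · max(k−i, g[k−i]); the inner max lets the remainder stay uncut if that's better.
Small cases: g[2]=1, g[3]=2.
g[4] = 2·max(2,1) = 2·2 = 4
g[5] = 2·max(3,2) = 2·3 = 6
g[6] = 3·max(3,2) = 3·3 = 9
g[7] = 2·max(5,6) = 2·6 = 12
g[8] = 2·max(6,9) = 2·9 = 18
g[9] = 3·max(6,9) = 3·9 = 27
g[10] = 2·max(8,18) = 2·18 = 36
g[11] = 2·max(9,27) = 2·27 = 54
One optimal split: 3 + 3 + 3 + 2; product 3·3·3·2 = 54.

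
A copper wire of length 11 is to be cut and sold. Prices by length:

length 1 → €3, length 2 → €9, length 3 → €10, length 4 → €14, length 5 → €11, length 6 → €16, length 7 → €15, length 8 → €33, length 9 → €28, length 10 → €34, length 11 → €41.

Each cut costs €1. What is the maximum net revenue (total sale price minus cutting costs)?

43

Consider every possible first cut. r[k] is the best of p[i]+r[k−i] over all sellable i≤k, charging 1 whenever i<k.
r[1] = 3
r[2] = max(3+3-1, 9+0) = 9
r[3] = max(3+9-1, 9+3-1, 10+0) = 11
r[4] = max(3+11-1, 9+9-1, 10+3-1, 14+0) = 17
r[5] = max(3+17-1, 9+11-1, 10+9-1, 14+3-1, 11+0) = 19
r[6] = max(3+19-1, 9+17-1, 10+11-1, 14+9-1, 11+3-1, 16+0) = 25
r[7] = max(3+25-1, 9+19-1, 10+17-1, …, 16+3-1, 15+0) = 27
r[8] = max(3+27-1, 9+25-1, 10+19-1, …, 15+3-1, 33+0) = 33
r[9] = max(3+33-1, 9+27-1, 10+25-1, …, 33+3-1, 28+0) = 35
r[10] = max(3+35-1, 9+33-1, 10+27-1, …, 28+3-1, 34+0) = 41
r[11] = max(3+41-1, 9+35-1, 10+33-1, …, 34+3-1, 41+0) = 43
One optimal plan: pieces 2 + 2 + 2 + 2 + 2 + 1 (5 cuts) → €48 − €5 = €43.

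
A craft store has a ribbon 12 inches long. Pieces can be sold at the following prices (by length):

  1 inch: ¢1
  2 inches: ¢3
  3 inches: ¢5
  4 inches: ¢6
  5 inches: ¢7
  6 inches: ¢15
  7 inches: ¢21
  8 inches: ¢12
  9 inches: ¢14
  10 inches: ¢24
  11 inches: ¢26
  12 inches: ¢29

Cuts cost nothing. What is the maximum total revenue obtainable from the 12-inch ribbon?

Consider every possible first cut. R[k] is the best of p[i]+R[k−i] over all sellable i≤k.
R[1] = 1
R[2] = max(1+1, 3+0) = 3
R[3] = max(1+3, 3+1, 5+0) = 5
R[4] = max(1+5, 3+3, 5+1, 6+0) = 6
R[5] = max(1+6, 3+5, 5+3, 6+1, 7+0) = 8
R[6] = max(1+8, 3+6, 5+5, 6+3, 7+1, 15+0) = 15
R[7] = max(1+15, 3+8, 5+6, …, 15+1, 21+0) = 21
R[8] = max(1+21, 3+15, 5+8, …, 21+1, 12+0) = 22
R[9] = max(1+22, 3+21, 5+15, …, 12+1, 14+0) = 24
R[10] = max(1+24, 3+22, 5+21, …, 14+1, 24+0) = 26
R[11] = max(1+26, 3+24, 5+22, …, 24+1, 26+0) = 27
R[12] = max(1+27, 3+26, 5+24, …, 26+1, 29+0) = 30
One optimal cutting: 6 + 6 → ¢15 + ¢15 = ¢30.

30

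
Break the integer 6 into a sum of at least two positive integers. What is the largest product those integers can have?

Fill m[k] for k=2..6: at each k try every first piece i and multiply by the better of (k−i) uncut or m[k−i].
m[2] = 1×max(1,0) = 1×1 = 1
m[3] = max(1×2, 2×1) = 2
m[4] = max(1×3, 2×2, 3×1) = 4
m[5] = max(1×4, 2×3, 3×2, 4×1) = 6
m[6] = max(1×6, 2×4, 3×3, 4×2, 5×1) = 9
One optimal split: 3 + 3; product 3×3 = 9.

9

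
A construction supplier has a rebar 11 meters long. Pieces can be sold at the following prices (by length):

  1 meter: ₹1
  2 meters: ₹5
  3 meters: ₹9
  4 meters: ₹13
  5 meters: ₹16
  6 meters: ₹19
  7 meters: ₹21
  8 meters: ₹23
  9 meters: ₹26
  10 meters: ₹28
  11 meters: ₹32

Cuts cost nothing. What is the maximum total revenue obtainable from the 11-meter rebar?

35

Let best[k] be the best obtainable value from length k. For each k, try every first piece i and keep the best of price[i] + best[k−i].
best[1] = 1
best[2] = 5
best[3] = 9
best[4] = 13
best[5] = 16
best[6] = 19
best[7] = 22  (first piece 3, then best[4]=13)
best[8] = 26  (first piece 4, then best[4]=13)
best[9] = 29  (first piece 4, then best[5]=16)
best[10] = 32  (first piece 4, then best[6]=19)
best[11] = 35  (first piece 3, then best[8]=26)
One optimal cutting: 4 + 4 + 3 → ₹13 + ₹13 + ₹9 = ₹35.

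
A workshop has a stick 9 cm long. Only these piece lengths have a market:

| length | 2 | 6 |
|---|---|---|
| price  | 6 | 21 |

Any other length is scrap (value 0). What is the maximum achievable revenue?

27

Consider every possible first cut. best[k] is the best of p[i]+best[k−i] over all sellable i≤k.
best[1] = 0
best[2] = 6
best[3] = 6
best[4] = 12  (first piece 2, then best[2]=6)
best[5] = 12
best[6] = max(6+12, 21+0) = 21
best[7] = max(6+12, 21+0) = 21
best[8] = max(6+21, 21+6) = 27
best[9] = max(6+21, 21+6) = 27
One optimal cutting: pieces 6 + 2 with 1 cm of scrap → 27.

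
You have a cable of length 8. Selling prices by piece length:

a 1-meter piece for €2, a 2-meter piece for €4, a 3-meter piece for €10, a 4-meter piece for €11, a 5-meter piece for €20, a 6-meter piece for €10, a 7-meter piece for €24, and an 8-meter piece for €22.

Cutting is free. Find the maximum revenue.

Consider every possible first cut. best[k] is the best of p[i]+best[k−i] over all sellable i≤k.
best[1] = 2
best[2] = 4  (first piece 1, then best[1]=2)
best[3] = 10
best[4] = 12  (first piece 1, then best[3]=10)
best[5] = 20
best[6] = 22  (first piece 1, then best[5]=20)
best[7] = 24  (first piece 1, then best[6]=22)
best[8] = 30  (first piece 3, then best[5]=20)
One optimal cutting: 5 + 3 → €20 + €10 = €30.

30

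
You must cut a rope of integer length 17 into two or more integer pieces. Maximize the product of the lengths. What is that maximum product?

486

Fill P[k] for k=2..17: at each k try every first piece i and multiply by the better of (k−i) uncut or P[k−i].
P[2] = 1*max(1,0) = 1*1 = 1
P[3] = 1*max(2,1) = 1*2 = 2
P[4] = 2*max(2,1) = 2*2 = 4
P[5] = 2*max(3,2) = 2*3 = 6
P[6] = 3*max(3,2) = 3*3 = 9
P[7] = 2*max(5,6) = 2*6 = 12
P[8] = 2*max(6,9) = 2*9 = 18
P[9] = 3*max(6,9) = 3*9 = 27
P[10] = 2*max(8,18) = 2*18 = 36
P[11] = 2*max(9,27) = 2*27 = 54
P[12] = 3*max(9,27) = 3*27 = 81
P[13] = 2*max(11,54) = 2*54 = 108
P[14] = 2*max(12,81) = 2*81 = 162
P[15] = 3*max(12,81) = 3*81 = 243
P[16] = 2*max(14,162) = 2*162 = 324
P[17] = 2*max(15,243) = 2*243 = 486
One optimal split: 3 + 3 + 3 + 3 + 3 + 2; product 3*3*3*3*3*2 = 486.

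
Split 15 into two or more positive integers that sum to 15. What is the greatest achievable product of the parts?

Fill prod[k] for k=2..15: at each k try every first piece i and multiply by the better of (k−i) uncut or prod[k−i].
Small cases: prod[2]=1, prod[3]=2, prod[4]=4, prod[5]=6, prod[6]=9, prod[7]=12, prod[8]=18.
prod[9] = max(1·18, 2·12, 3·9, …, 7·2, 8·1) = 27
prod[10] = max(1·27, 2·18, 3·12, …, 8·2, 9·1) = 36
prod[11] = max(1·36, 2·27, 3·18, …, 9·2, 10·1) = 54
prod[12] = max(1·54, 2·36, 3·27, …, 10·2, 11·1) = 81
prod[13] = max(1·81, 2·54, 3·36, …, 11·2, 12·1) = 108
prod[14] = max(1·108, 2·81, 3·54, …, 12·2, 13·1) = 162
prod[15] = max(1·162, 2·108, 3·81, …, 13·2, 14·1) = 243
One optimal split: 3 + 3 + 3 + 3 + 3; product 3·3·3·3·3 = 243.

243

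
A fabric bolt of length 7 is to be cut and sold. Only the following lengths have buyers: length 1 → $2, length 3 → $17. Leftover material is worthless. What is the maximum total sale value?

36

Build f[k] bottom-up: f[k] = max over allowed piece i of (p[i] + f[k−i]).
f[1] = 2
f[2] = 4  (first piece 1, then f[1]=2)
f[3] = 17
f[4] = 19  (first piece 1, then f[3]=17)
f[5] = 21  (first piece 1, then f[4]=19)
f[6] = 34  (first piece 3, then f[3]=17)
f[7] = 36  (first piece 1, then f[6]=34)
One optimal cutting: 3 + 3 + 1 → $36.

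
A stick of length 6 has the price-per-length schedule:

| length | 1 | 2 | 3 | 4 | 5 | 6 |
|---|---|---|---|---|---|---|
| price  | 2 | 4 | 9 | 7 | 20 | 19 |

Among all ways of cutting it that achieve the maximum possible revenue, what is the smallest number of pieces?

Consider every possible first cut. r[k] is the best of p[i]+r[k−i] over all sellable i≤k.
r[1] = 2
r[2] = max(2+2, 4+0) = 4
r[3] = max(2+4, 4+2, 9+0) = 9
r[4] = max(2+9, 4+4, 9+2, 7+0) = 11
r[5] = max(2+11, 4+9, 9+4, 7+2, 20+0) = 20
r[6] = max(2+20, 4+11, 9+9, 7+4, 20+2, 19+0) = 22
Maximum revenue is 22.
Now minimize piece count subject to staying optimal: for each k, pieces[k] = 1 + min over i with p[i]+r[k−i]=r[k] of pieces[k−i].
pieces[3] = 1
pieces[4] = 2
pieces[5] = 1
pieces[6] = 2

2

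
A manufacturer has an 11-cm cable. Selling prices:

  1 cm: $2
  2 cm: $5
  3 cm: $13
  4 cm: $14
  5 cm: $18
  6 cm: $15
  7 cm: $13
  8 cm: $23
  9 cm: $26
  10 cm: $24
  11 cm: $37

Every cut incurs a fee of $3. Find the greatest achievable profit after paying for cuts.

38

Build net[k] bottom-up: net[k] = max over allowed piece i of (p[i] + net[k−i]) − 3 per cut.
net[1] = 2
net[2] = max(2+2-3, 5+0) = 5
net[3] = max(2+5-3, 5+2-3, 13+0) = 13
net[4] = max(2+13-3, 5+5-3, 13+2-3, 14+0) = 14
net[5] = max(2+14-3, 5+13-3, 13+5-3, 14+2-3, 18+0) = 18
net[6] = max(2+18-3, 5+14-3, 13+13-3, 14+5-3, 18+2-3, 15+0) = 23
net[7] = max(2+23-3, 5+18-3, 13+14-3, …, 15+2-3, 13+0) = 24
net[8] = max(2+24-3, 5+23-3, 13+18-3, …, 13+2-3, 23+0) = 28
net[9] = max(2+28-3, 5+24-3, 13+23-3, …, 23+2-3, 26+0) = 33
net[10] = max(2+33-3, 5+28-3, 13+24-3, …, 26+2-3, 24+0) = 34
net[11] = max(2+34-3, 5+33-3, 13+28-3, …, 24+2-3, 37+0) = 38
One optimal plan: pieces 5 + 3 + 3 (2 cuts) → $44 − $6 = $38.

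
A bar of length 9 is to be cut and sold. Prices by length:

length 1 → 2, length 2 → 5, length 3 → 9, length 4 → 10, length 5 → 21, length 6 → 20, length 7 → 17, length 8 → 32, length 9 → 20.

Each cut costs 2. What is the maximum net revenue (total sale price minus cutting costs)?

Build v[k] bottom-up: v[k] = max over allowed piece i of (p[i] + v[k−i]) − 2 per cut.
v[1] = 2
v[2] = max(2+2-2, 5+0) = 5
v[3] = max(2+5-2, 5+2-2, 9+0) = 9
v[4] = max(2+9-2, 5+5-2, 9+2-2, 10+0) = 10
v[5] = max(2+10-2, 5+9-2, 9+5-2, 10+2-2, 21+0) = 21
v[6] = max(2+21-2, 5+10-2, 9+9-2, 10+5-2, 21+2-2, 20+0) = 21
v[7] = max(2+21-2, 5+21-2, 9+10-2, …, 20+2-2, 17+0) = 24
v[8] = max(2+24-2, 5+21-2, 9+21-2, …, 17+2-2, 32+0) = 32
v[9] = max(2+32-2, 5+24-2, 9+21-2, …, 32+2-2, 20+0) = 32
One optimal plan: pieces 8 + 1 (1 cut) → 34 − 2 = 32.

32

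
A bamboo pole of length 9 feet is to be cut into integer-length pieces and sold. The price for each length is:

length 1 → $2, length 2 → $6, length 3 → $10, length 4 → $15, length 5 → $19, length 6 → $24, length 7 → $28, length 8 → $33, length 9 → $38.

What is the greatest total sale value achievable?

38

Build r[k] bottom-up: r[k] = max over allowed piece i of (p[i] + r[k−i]).
r[1] = 2
r[2] = 6
r[3] = 10
r[4] = 15
r[5] = 19
r[6] = 24
r[7] = 28
r[8] = 33
r[9] = 38
Best is to sell the whole 9-foot piece uncut for $38.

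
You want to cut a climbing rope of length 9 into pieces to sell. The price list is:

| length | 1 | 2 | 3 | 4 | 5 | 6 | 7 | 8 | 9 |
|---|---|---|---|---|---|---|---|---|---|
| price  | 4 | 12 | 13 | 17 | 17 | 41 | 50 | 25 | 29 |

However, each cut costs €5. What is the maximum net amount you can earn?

57

Build v[k] bottom-up: v[k] = max over allowed piece i of (p[i] + v[k−i]) − 5 per cut.
v[1] = 4
v[2] = 12
v[3] = 13
v[4] = 19  (first piece 2, then v[2]=12)
v[5] = 20  (first piece 2, then v[3]=13)
v[6] = 41
v[7] = 50
v[8] = 49  (first piece 1, then v[7]=50)
v[9] = 57  (first piece 2, then v[7]=50)
One optimal plan: pieces 7 + 2 (1 cut) → €62 − €5 = €57.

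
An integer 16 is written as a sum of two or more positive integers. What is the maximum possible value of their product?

Define f[k] = max over 1≤i<k of i · max(k−i, f[k−i]); the inner max lets the remainder stay uncut if that's better.
Small cases: f[2]=1, f[3]=2, f[4]=4, f[5]=6, f[6]=9, f[7]=12, f[8]=18.
f[9] = 3×max(6,9) = 3×9 = 27
f[10] = 2×max(8,18) = 2×18 = 36
f[11] = 2×max(9,27) = 2×27 = 54
f[12] = 3×max(9,27) = 3×27 = 81
f[13] = 2×max(11,54) = 2×54 = 108
f[14] = 2×max(12,81) = 2×81 = 162
f[15] = 3×max(12,81) = 3×81 = 243
f[16] = 2×max(14,162) = 2×162 = 324
One optimal split: 3 + 3 + 3 + 3 + 2 + 2; product 3×3×3×3×2×2 = 324.

324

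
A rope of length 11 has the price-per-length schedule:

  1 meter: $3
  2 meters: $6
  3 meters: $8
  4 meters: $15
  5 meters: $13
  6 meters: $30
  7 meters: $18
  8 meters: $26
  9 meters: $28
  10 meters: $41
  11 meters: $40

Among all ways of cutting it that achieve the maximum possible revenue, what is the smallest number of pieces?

3

Build r[k] bottom-up: r[k] = max over allowed piece i of (p[i] + r[k−i]).
r[1] = 3
r[2] = 6  (first piece 1, then r[1]=3)
r[3] = 9  (first piece 1, then r[2]=6)
r[4] = 15
r[5] = 18  (first piece 1, then r[4]=15)
r[6] = 30
r[7] = 33  (first piece 1, then r[6]=30)
r[8] = 36  (first piece 1, then r[7]=33)
r[9] = 39  (first piece 1, then r[8]=36)
r[10] = 45  (first piece 4, then r[6]=30)
r[11] = 48  (first piece 1, then r[10]=45)
Maximum revenue is $48.
Now minimize piece count subject to staying optimal: for each k, pieces[k] = 1 + min over i with p[i]+r[k−i]=r[k] of pieces[k−i].
pieces[8] = 2
pieces[9] = 3
pieces[10] = 2
pieces[11] = 3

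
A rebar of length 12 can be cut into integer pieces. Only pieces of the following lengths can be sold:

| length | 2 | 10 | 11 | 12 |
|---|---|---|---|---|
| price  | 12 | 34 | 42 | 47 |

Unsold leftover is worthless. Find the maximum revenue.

Build best[k] bottom-up: best[k] = max over allowed piece i of (p[i] + best[k−i]).
best[1] = 0
best[2] = 12
best[3] = 12
best[4] = 24  (first piece 2, then best[2]=12)
best[5] = 24
best[6] = 36  (first piece 2, then best[4]=24)
best[7] = 36
best[8] = 48  (first piece 2, then best[6]=36)
best[9] = 48
best[10] = max(12+48, 34+0) = 60
best[11] = max(12+48, 34+0, 42+0) = 60
best[12] = max(12+60, 34+12, 42+0, 47+0) = 72
One optimal cutting: 2 + 2 + 2 + 2 + 2 + 2 → ₹72.

72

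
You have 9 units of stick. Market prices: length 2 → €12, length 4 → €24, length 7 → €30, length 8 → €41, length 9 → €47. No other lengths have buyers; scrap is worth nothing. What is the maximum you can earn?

48

Let f[k] be the best obtainable value from length k. For each k, try every first piece i and keep the best of price[i] + f[k−i].
f[1] = 0
f[2] = 12
f[3] = 12
f[4] = max(12+12, 24+0) = 24
f[5] = max(12+12, 24+0) = 24
f[6] = max(12+24, 24+12) = 36
f[7] = max(12+24, 24+12, 30+0) = 36
f[8] = max(12+36, 24+24, 30+0, 41+0) = 48
f[9] = max(12+36, 24+24, 30+12, 41+0, 47+0) = 48
One optimal cutting: pieces 2 + 2 + 2 + 2 with 1 unit of scrap → €48.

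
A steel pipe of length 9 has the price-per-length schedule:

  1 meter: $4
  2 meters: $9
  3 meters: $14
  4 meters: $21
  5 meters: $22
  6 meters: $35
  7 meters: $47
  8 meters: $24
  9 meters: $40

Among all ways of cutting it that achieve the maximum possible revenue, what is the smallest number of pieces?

Build r[k] bottom-up: r[k] = max over allowed piece i of (p[i] + r[k−i]).
r[1] = 4
r[2] = max(4+4, 9+0) = 9
r[3] = max(4+9, 9+4, 14+0) = 14
r[4] = max(4+14, 9+9, 14+4, 21+0) = 21
r[5] = max(4+21, 9+14, 14+9, 21+4, 22+0) = 25
r[6] = max(4+25, 9+21, 14+14, 21+9, 22+4, 35+0) = 35
r[7] = max(4+35, 9+25, 14+21, …, 35+4, 47+0) = 47
r[8] = max(4+47, 9+35, 14+25, …, 47+4, 24+0) = 51
r[9] = max(4+51, 9+47, 14+35, …, 24+4, 40+0) = 56
Maximum revenue is $56.
Now minimize piece count subject to staying optimal: for each k, pieces[k] = 1 + min over i with p[i]+r[k−i]=r[k] of pieces[k−i].
pieces[6] = 1
pieces[7] = 1
pieces[8] = 2
pieces[9] = 2

2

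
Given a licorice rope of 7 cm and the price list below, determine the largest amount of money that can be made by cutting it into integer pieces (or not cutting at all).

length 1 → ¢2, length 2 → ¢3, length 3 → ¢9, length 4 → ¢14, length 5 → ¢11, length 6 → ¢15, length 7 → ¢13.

Build v[k] bottom-up: v[k] = max over allowed piece i of (p[i] + v[k−i]).
v[1] = 2
v[2] = max(2+2, 3+0) = 4
v[3] = max(2+4, 3+2, 9+0) = 9
v[4] = max(2+9, 3+4, 9+2, 14+0) = 14
v[5] = max(2+14, 3+9, 9+4, 14+2, 11+0) = 16
v[6] = max(2+16, 3+14, 9+9, 14+4, 11+2, 15+0) = 18
v[7] = max(2+18, 3+16, 9+14, …, 15+2, 13+0) = 23
One optimal cutting: 4 + 3 → ¢14 + ¢9 = ¢23.

23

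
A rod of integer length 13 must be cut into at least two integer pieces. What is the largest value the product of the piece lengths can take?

Define P[k] = max over 1≤i<k of i · max(k−i, P[k−i]); the inner max lets the remainder stay uncut if that's better.
P[2] = 1×max(1,0) = 1×1 = 1
P[3] = 1×max(2,1) = 1×2 = 2
P[4] = 2×max(2,1) = 2×2 = 4
P[5] = 2×max(3,2) = 2×3 = 6
P[6] = 3×max(3,2) = 3×3 = 9
P[7] = 2×max(5,6) = 2×6 = 12
P[8] = 2×max(6,9) = 2×9 = 18
P[9] = 3×max(6,9) = 3×9 = 27
P[10] = 2×max(8,18) = 2×18 = 36
P[11] = 2×max(9,27) = 2×27 = 54
P[12] = 3×max(9,27) = 3×27 = 81
P[13] = 2×max(11,54) = 2×54 = 108
One optimal split: 3 + 3 + 3 + 2 + 2; product 3×3×3×2×2 = 108.

108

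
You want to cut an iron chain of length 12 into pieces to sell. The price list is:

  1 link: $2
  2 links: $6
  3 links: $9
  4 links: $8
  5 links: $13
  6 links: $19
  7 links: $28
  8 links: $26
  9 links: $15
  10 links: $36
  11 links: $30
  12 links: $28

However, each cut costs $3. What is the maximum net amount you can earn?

39

Build r[k] bottom-up: r[k] = max over allowed piece i of (p[i] + r[k−i]) − 3 per cut.
r[1] = 2
r[2] = 6
r[3] = 9
r[4] = 9  (first piece 2, then r[2]=6)
r[5] = 13
r[6] = 19
r[7] = 28
r[8] = 27  (first piece 1, then r[7]=28)
r[9] = 31  (first piece 2, then r[7]=28)
r[10] = 36
r[11] = 35  (first piece 1, then r[10]=36)
r[12] = 39  (first piece 2, then r[10]=36)
One optimal plan: pieces 10 + 2 (1 cut) → $42 − $3 = $39.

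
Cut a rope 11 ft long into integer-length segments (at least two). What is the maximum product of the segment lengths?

54

Fill f[k] for k=2..11: at each k try every first piece i and multiply by the better of (k−i) uncut or f[k−i].
f[2] = 1*max(1,0) = 1*1 = 1
f[3] = 1*max(2,1) = 1*2 = 2
f[4] = 2*max(2,1) = 2*2 = 4
f[5] = 2*max(3,2) = 2*3 = 6
f[6] = 3*max(3,2) = 3*3 = 9
f[7] = 2*max(5,6) = 2*6 = 12
f[8] = 2*max(6,9) = 2*9 = 18
f[9] = 3*max(6,9) = 3*9 = 27
f[10] = 2*max(8,18) = 2*18 = 36
f[11] = 2*max(9,27) = 2*27 = 54
One optimal split: 3 + 3 + 3 + 2; product 3*3*3*2 = 54.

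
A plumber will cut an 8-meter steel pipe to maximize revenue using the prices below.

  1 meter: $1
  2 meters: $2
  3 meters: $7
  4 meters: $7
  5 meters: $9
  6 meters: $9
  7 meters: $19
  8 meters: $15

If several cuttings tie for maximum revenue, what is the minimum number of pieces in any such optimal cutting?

Build r[k] bottom-up: r[k] = max over allowed piece i of (p[i] + r[k−i]).
r[1] = 1
r[2] = max(1+1, 2+0) = 2
r[3] = max(1+2, 2+1, 7+0) = 7
r[4] = max(1+7, 2+2, 7+1, 7+0) = 8
r[5] = max(1+8, 2+7, 7+2, 7+1, 9+0) = 9
r[6] = max(1+9, 2+8, 7+7, 7+2, 9+1, 9+0) = 14
r[7] = max(1+14, 2+9, 7+8, …, 9+1, 19+0) = 19
r[8] = max(1+19, 2+14, 7+9, …, 19+1, 15+0) = 20
Maximum revenue is $20.
Now minimize piece count subject to staying optimal: for each k, pieces[k] = 1 + min over i with p[i]+r[k−i]=r[k] of pieces[k−i].
pieces[5] = 1
pieces[6] = 2
pieces[7] = 1
pieces[8] = 2

2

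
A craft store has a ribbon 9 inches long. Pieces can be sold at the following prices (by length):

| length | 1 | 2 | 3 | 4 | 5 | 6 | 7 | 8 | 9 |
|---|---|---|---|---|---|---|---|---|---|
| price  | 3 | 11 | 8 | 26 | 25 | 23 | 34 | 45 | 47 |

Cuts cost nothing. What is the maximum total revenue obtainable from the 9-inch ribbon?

55

Build r[k] bottom-up: r[k] = max over allowed piece i of (p[i] + r[k−i]).
r[1] = 3
r[2] = max(3+3, 11+0) = 11
r[3] = max(3+11, 11+3, 8+0) = 14
r[4] = max(3+14, 11+11, 8+3, 26+0) = 26
r[5] = max(3+26, 11+14, 8+11, 26+3, 25+0) = 29
r[6] = max(3+29, 11+26, 8+14, 26+11, 25+3, 23+0) = 37
r[7] = max(3+37, 11+29, 8+26, …, 23+3, 34+0) = 40
r[8] = max(3+40, 11+37, 8+29, …, 34+3, 45+0) = 52
r[9] = max(3+52, 11+40, 8+37, …, 45+3, 47+0) = 55
One optimal cutting: 4 + 4 + 1 → ¢26 + ¢26 + ¢3 = ¢55.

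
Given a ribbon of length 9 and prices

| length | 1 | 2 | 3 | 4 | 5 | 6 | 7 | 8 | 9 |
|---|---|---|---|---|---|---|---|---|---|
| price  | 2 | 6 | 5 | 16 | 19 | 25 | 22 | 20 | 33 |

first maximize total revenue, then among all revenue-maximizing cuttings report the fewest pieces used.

Consider every possible first cut. r[k] is the best of p[i]+r[k−i] over all sellable i≤k.
r[1] = 2
r[2] = max(2+2, 6+0) = 6
r[3] = max(2+6, 6+2, 5+0) = 8
r[4] = max(2+8, 6+6, 5+2, 16+0) = 16
r[5] = max(2+16, 6+8, 5+6, 16+2, 19+0) = 19
r[6] = max(2+19, 6+16, 5+8, 16+6, 19+2, 25+0) = 25
r[7] = max(2+25, 6+19, 5+16, …, 25+2, 22+0) = 27
r[8] = max(2+27, 6+25, 5+19, …, 22+2, 20+0) = 32
r[9] = max(2+32, 6+27, 5+25, …, 20+2, 33+0) = 35
Maximum revenue is ¢35.
Now minimize piece count subject to staying optimal: for each k, pieces[k] = 1 + min over i with p[i]+r[k−i]=r[k] of pieces[k−i].
pieces[6] = 1
pieces[7] = 2
pieces[8] = 2
pieces[9] = 2

2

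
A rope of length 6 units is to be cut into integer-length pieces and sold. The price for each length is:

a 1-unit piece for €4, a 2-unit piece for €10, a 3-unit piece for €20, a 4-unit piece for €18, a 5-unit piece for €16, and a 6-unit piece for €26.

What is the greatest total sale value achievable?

Consider every possible first cut. r[k] is the best of p[i]+r[k−i] over all sellable i≤k.
r[1] = 4
r[2] = max(4+4, 10+0) = 10
r[3] = max(4+10, 10+4, 20+0) = 20
r[4] = max(4+20, 10+10, 20+4, 18+0) = 24
r[5] = max(4+24, 10+20, 20+10, 18+4, 16+0) = 30
r[6] = max(4+30, 10+24, 20+20, 18+10, 16+4, 26+0) = 40
One optimal cutting: 3 + 3 → €20 + €20 = €40.

40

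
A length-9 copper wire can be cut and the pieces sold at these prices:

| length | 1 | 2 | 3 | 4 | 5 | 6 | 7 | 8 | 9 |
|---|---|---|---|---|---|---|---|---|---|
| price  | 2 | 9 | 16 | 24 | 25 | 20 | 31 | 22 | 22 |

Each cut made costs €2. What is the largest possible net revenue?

Consider every possible first cut. net[k] is the best of p[i]+net[k−i] over all sellable i≤k, charging 2 whenever i<k.
net[1] = 2
net[2] = max(2+2-2, 9+0) = 9
net[3] = max(2+9-2, 9+2-2, 16+0) = 16
net[4] = max(2+16-2, 9+9-2, 16+2-2, 24+0) = 24
net[5] = max(2+24-2, 9+16-2, 16+9-2, 24+2-2, 25+0) = 25
net[6] = max(2+25-2, 9+24-2, 16+16-2, 24+9-2, 25+2-2, 20+0) = 31
net[7] = max(2+31-2, 9+25-2, 16+24-2, …, 20+2-2, 31+0) = 38
net[8] = max(2+38-2, 9+31-2, 16+25-2, …, 31+2-2, 22+0) = 46
net[9] = max(2+46-2, 9+38-2, 16+31-2, …, 22+2-2, 22+0) = 47
One optimal plan: pieces 5 + 4 (1 cut) → €49 − €2 = €47.

47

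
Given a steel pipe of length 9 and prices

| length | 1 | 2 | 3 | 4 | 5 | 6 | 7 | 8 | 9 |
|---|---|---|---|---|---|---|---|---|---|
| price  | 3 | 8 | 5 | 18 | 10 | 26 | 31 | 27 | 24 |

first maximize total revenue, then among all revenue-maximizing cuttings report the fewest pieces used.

Consider every possible first cut. r[k] is the best of p[i]+r[k−i] over all sellable i≤k.
r[1] = 3
r[2] = max(3+3, 8+0) = 8
r[3] = max(3+8, 8+3, 5+0) = 11
r[4] = max(3+11, 8+8, 5+3, 18+0) = 18
r[5] = max(3+18, 8+11, 5+8, 18+3, 10+0) = 21
r[6] = max(3+21, 8+18, 5+11, 18+8, 10+3, 26+0) = 26
r[7] = max(3+26, 8+21, 5+18, …, 26+3, 31+0) = 31
r[8] = max(3+31, 8+26, 5+21, …, 31+3, 27+0) = 36
r[9] = max(3+36, 8+31, 5+26, …, 27+3, 24+0) = 39
Maximum revenue is $39.
Now minimize piece count subject to staying optimal: for each k, pieces[k] = 1 + min over i with p[i]+r[k−i]=r[k] of pieces[k−i].
pieces[6] = 1
pieces[7] = 1
pieces[8] = 2
pieces[9] = 2

2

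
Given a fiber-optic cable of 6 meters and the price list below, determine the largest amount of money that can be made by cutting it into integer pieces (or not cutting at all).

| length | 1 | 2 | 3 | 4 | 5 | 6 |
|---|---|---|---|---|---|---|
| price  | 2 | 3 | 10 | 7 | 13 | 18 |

Let v[k] be the best obtainable value from length k. For each k, try every first piece i and keep the best of price[i] + v[k−i].
v[1] = 2
v[2] = 4  (first piece 1, then v[1]=2)
v[3] = 10
v[4] = 12  (first piece 1, then v[3]=10)
v[5] = 14  (first piece 1, then v[4]=12)
v[6] = 20  (first piece 3, then v[3]=10)
One optimal cutting: 3 + 3 → $10 + $10 = $20.

20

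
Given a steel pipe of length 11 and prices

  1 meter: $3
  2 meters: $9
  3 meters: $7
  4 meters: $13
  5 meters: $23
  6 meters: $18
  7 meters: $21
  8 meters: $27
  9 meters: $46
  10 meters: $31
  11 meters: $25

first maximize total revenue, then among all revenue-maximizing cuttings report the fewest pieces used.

2

Let r[k] be the best obtainable value from length k. For each k, try every first piece i and keep the best of price[i] + r[k−i].
r[1] = 3
r[2] = max(3+3, 9+0) = 9
r[3] = max(3+9, 9+3, 7+0) = 12
r[4] = max(3+12, 9+9, 7+3, 13+0) = 18
r[5] = max(3+18, 9+12, 7+9, 13+3, 23+0) = 23
r[6] = max(3+23, 9+18, 7+12, 13+9, 23+3, 18+0) = 27
r[7] = max(3+27, 9+23, 7+18, …, 18+3, 21+0) = 32
r[8] = max(3+32, 9+27, 7+23, …, 21+3, 27+0) = 36
r[9] = max(3+36, 9+32, 7+27, …, 27+3, 46+0) = 46
r[10] = max(3+46, 9+36, 7+32, …, 46+3, 31+0) = 49
r[11] = max(3+49, 9+46, 7+36, …, 31+3, 25+0) = 55
Maximum revenue is $55.
Now minimize piece count subject to staying optimal: for each k, pieces[k] = 1 + min over i with p[i]+r[k−i]=r[k] of pieces[k−i].
pieces[8] = 4
pieces[9] = 1
pieces[10] = 2
pieces[11] = 2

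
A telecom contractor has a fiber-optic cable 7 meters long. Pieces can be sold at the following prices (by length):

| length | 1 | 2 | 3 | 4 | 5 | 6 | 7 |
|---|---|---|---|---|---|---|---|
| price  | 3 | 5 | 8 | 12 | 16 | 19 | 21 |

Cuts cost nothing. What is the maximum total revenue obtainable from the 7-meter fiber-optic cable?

22

Let v[k] be the best obtainable value from length k. For each k, try every first piece i and keep the best of price[i] + v[k−i].
v[1] = 3
v[2] = 6  (first piece 1, then v[1]=3)
v[3] = 9  (first piece 1, then v[2]=6)
v[4] = 12  (first piece 1, then v[3]=9)
v[5] = 16
v[6] = 19  (first piece 1, then v[5]=16)
v[7] = 22  (first piece 1, then v[6]=19)
One optimal cutting: 5 + 1 + 1 → $16 + $3 + $3 = $22.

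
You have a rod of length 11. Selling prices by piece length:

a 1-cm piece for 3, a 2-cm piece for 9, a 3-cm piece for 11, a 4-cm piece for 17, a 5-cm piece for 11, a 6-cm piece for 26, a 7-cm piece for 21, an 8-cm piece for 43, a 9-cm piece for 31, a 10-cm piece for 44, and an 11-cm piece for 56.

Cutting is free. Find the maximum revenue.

56

Build r[k] bottom-up: r[k] = max over allowed piece i of (p[i] + r[k−i]).
r[1] = 3
r[2] = 9
r[3] = 12  (first piece 1, then r[2]=9)
r[4] = 18  (first piece 2, then r[2]=9)
r[5] = 21  (first piece 1, then r[4]=18)
r[6] = 27  (first piece 2, then r[4]=18)
r[7] = 30  (first piece 1, then r[6]=27)
r[8] = 43
r[9] = 46  (first piece 1, then r[8]=43)
r[10] = 52  (first piece 2, then r[8]=43)
r[11] = 56
Best is to sell the whole 11-cm piece uncut for 56.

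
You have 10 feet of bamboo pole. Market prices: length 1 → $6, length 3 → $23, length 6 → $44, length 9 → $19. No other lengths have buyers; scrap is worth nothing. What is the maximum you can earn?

Consider every possible first cut. f[k] is the best of p[i]+f[k−i] over all sellable i≤k.
f[1] = 6
f[2] = 12  (first piece 1, then f[1]=6)
f[3] = 23
f[4] = 29  (first piece 1, then f[3]=23)
f[5] = 35  (first piece 1, then f[4]=29)
f[6] = 46  (first piece 3, then f[3]=23)
f[7] = 52  (first piece 1, then f[6]=46)
f[8] = 58  (first piece 1, then f[7]=52)
f[9] = 69  (first piece 3, then f[6]=46)
f[10] = 75  (first piece 1, then f[9]=69)
One optimal cutting: 3 + 3 + 3 + 1 → $75.

75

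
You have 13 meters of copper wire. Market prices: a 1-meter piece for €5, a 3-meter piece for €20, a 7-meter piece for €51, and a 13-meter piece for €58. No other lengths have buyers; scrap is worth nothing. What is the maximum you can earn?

91

Build f[k] bottom-up: f[k] = max over allowed piece i of (p[i] + f[k−i]).
f[1] = 5
f[2] = 10  (first piece 1, then f[1]=5)
f[3] = max(5+10, 20+0) = 20
f[4] = max(5+20, 20+5) = 25
f[5] = max(5+25, 20+10) = 30
f[6] = max(5+30, 20+20) = 40
f[7] = max(5+40, 20+25, 51+0) = 51
f[8] = max(5+51, 20+30, 51+5) = 56
f[9] = max(5+56, 20+40, 51+10) = 61
f[10] = max(5+61, 20+51, 51+20) = 71
f[11] = max(5+71, 20+56, 51+25) = 76
f[12] = max(5+76, 20+61, 51+30) = 81
f[13] = max(5+81, 20+71, 51+40, 58+0) = 91
One optimal cutting: 7 + 3 + 3 → €91.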